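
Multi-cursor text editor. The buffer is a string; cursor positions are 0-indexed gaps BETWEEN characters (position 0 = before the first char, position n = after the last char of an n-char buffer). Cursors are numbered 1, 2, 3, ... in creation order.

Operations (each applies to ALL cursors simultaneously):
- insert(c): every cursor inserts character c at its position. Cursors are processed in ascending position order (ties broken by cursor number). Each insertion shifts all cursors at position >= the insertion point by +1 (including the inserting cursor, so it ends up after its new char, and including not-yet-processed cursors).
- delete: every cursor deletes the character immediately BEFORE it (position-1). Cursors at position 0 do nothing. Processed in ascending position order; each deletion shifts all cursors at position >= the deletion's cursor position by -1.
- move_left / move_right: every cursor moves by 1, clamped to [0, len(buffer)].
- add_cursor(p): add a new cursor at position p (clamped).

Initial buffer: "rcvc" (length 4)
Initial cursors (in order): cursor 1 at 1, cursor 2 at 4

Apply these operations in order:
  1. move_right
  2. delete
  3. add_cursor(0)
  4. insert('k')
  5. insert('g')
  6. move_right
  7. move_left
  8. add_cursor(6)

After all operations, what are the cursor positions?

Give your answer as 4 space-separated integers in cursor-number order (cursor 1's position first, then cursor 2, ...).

After op 1 (move_right): buffer="rcvc" (len 4), cursors c1@2 c2@4, authorship ....
After op 2 (delete): buffer="rv" (len 2), cursors c1@1 c2@2, authorship ..
After op 3 (add_cursor(0)): buffer="rv" (len 2), cursors c3@0 c1@1 c2@2, authorship ..
After op 4 (insert('k')): buffer="krkvk" (len 5), cursors c3@1 c1@3 c2@5, authorship 3.1.2
After op 5 (insert('g')): buffer="kgrkgvkg" (len 8), cursors c3@2 c1@5 c2@8, authorship 33.11.22
After op 6 (move_right): buffer="kgrkgvkg" (len 8), cursors c3@3 c1@6 c2@8, authorship 33.11.22
After op 7 (move_left): buffer="kgrkgvkg" (len 8), cursors c3@2 c1@5 c2@7, authorship 33.11.22
After op 8 (add_cursor(6)): buffer="kgrkgvkg" (len 8), cursors c3@2 c1@5 c4@6 c2@7, authorship 33.11.22

Answer: 5 7 2 6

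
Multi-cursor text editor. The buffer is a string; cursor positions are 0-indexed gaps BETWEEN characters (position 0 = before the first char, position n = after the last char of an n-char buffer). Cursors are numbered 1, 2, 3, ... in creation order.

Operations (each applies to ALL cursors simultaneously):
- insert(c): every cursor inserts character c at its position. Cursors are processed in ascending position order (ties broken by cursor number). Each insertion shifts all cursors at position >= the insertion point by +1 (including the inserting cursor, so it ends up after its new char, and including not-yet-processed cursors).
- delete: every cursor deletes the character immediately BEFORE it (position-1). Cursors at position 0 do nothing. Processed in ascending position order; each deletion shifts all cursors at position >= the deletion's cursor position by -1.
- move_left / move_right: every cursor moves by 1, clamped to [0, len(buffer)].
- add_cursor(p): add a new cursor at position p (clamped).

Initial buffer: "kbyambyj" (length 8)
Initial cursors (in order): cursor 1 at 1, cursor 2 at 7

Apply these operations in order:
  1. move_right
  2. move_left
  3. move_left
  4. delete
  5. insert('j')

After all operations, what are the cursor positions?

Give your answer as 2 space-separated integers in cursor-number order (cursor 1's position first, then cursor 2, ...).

Answer: 1 7

Derivation:
After op 1 (move_right): buffer="kbyambyj" (len 8), cursors c1@2 c2@8, authorship ........
After op 2 (move_left): buffer="kbyambyj" (len 8), cursors c1@1 c2@7, authorship ........
After op 3 (move_left): buffer="kbyambyj" (len 8), cursors c1@0 c2@6, authorship ........
After op 4 (delete): buffer="kbyamyj" (len 7), cursors c1@0 c2@5, authorship .......
After op 5 (insert('j')): buffer="jkbyamjyj" (len 9), cursors c1@1 c2@7, authorship 1.....2..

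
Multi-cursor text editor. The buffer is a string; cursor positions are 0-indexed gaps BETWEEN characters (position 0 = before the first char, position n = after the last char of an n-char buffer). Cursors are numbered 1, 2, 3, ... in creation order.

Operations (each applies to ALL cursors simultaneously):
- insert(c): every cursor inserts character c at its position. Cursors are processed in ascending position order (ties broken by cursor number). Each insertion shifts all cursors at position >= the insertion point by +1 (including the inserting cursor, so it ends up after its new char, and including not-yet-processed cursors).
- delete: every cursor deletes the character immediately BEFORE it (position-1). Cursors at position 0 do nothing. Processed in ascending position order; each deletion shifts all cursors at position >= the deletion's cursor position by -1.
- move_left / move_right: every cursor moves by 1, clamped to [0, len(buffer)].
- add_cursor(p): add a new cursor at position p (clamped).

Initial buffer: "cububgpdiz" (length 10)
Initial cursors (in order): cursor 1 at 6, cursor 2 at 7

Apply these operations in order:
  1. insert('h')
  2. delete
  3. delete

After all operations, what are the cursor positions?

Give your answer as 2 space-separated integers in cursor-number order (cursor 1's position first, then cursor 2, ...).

After op 1 (insert('h')): buffer="cububghphdiz" (len 12), cursors c1@7 c2@9, authorship ......1.2...
After op 2 (delete): buffer="cububgpdiz" (len 10), cursors c1@6 c2@7, authorship ..........
After op 3 (delete): buffer="cububdiz" (len 8), cursors c1@5 c2@5, authorship ........

Answer: 5 5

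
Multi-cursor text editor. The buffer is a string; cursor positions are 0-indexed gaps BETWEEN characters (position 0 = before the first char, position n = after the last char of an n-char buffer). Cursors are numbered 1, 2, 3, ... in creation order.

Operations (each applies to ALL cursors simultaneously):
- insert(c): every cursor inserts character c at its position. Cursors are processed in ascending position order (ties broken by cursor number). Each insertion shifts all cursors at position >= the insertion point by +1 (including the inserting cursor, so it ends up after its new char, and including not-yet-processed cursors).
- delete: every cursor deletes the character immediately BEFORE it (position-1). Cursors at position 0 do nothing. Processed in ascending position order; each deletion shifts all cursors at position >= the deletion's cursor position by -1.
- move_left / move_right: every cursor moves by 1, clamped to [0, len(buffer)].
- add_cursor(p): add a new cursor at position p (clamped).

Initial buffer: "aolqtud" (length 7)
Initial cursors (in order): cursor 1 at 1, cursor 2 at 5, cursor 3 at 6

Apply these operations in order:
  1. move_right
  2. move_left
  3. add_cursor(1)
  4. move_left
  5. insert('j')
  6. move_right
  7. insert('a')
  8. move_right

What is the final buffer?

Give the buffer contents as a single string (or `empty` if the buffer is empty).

Answer: jjaaaolqjtajuad

Derivation:
After op 1 (move_right): buffer="aolqtud" (len 7), cursors c1@2 c2@6 c3@7, authorship .......
After op 2 (move_left): buffer="aolqtud" (len 7), cursors c1@1 c2@5 c3@6, authorship .......
After op 3 (add_cursor(1)): buffer="aolqtud" (len 7), cursors c1@1 c4@1 c2@5 c3@6, authorship .......
After op 4 (move_left): buffer="aolqtud" (len 7), cursors c1@0 c4@0 c2@4 c3@5, authorship .......
After op 5 (insert('j')): buffer="jjaolqjtjud" (len 11), cursors c1@2 c4@2 c2@7 c3@9, authorship 14....2.3..
After op 6 (move_right): buffer="jjaolqjtjud" (len 11), cursors c1@3 c4@3 c2@8 c3@10, authorship 14....2.3..
After op 7 (insert('a')): buffer="jjaaaolqjtajuad" (len 15), cursors c1@5 c4@5 c2@11 c3@14, authorship 14.14...2.23.3.
After op 8 (move_right): buffer="jjaaaolqjtajuad" (len 15), cursors c1@6 c4@6 c2@12 c3@15, authorship 14.14...2.23.3.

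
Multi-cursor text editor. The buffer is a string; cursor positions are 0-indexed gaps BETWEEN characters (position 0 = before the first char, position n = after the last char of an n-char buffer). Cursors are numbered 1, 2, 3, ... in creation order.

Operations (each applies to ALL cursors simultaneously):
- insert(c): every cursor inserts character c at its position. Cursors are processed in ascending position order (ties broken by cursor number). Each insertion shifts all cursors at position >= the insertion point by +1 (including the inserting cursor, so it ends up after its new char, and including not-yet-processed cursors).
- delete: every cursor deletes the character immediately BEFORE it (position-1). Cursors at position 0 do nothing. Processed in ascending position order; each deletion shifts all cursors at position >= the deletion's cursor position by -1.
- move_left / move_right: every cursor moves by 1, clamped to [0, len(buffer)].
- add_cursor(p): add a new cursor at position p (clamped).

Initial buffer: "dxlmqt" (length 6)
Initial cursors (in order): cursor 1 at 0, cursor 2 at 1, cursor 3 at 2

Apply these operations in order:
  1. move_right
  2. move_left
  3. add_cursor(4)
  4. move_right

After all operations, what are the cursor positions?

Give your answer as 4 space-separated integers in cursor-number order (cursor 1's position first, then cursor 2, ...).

Answer: 1 2 3 5

Derivation:
After op 1 (move_right): buffer="dxlmqt" (len 6), cursors c1@1 c2@2 c3@3, authorship ......
After op 2 (move_left): buffer="dxlmqt" (len 6), cursors c1@0 c2@1 c3@2, authorship ......
After op 3 (add_cursor(4)): buffer="dxlmqt" (len 6), cursors c1@0 c2@1 c3@2 c4@4, authorship ......
After op 4 (move_right): buffer="dxlmqt" (len 6), cursors c1@1 c2@2 c3@3 c4@5, authorship ......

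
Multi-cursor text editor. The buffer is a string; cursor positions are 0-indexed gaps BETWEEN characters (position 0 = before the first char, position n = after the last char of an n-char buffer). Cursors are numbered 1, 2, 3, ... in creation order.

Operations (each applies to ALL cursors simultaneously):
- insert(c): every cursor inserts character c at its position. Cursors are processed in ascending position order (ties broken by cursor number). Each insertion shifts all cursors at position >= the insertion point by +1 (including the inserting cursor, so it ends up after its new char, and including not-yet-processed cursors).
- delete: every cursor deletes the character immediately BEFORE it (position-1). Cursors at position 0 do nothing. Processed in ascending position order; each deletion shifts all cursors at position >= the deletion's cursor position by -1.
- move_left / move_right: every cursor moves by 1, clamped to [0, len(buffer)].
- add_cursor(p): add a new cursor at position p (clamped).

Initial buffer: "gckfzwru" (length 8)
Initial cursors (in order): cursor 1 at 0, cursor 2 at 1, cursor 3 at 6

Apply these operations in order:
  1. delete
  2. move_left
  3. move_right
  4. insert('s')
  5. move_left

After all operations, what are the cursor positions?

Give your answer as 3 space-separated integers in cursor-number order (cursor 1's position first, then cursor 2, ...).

After op 1 (delete): buffer="ckfzru" (len 6), cursors c1@0 c2@0 c3@4, authorship ......
After op 2 (move_left): buffer="ckfzru" (len 6), cursors c1@0 c2@0 c3@3, authorship ......
After op 3 (move_right): buffer="ckfzru" (len 6), cursors c1@1 c2@1 c3@4, authorship ......
After op 4 (insert('s')): buffer="csskfzsru" (len 9), cursors c1@3 c2@3 c3@7, authorship .12...3..
After op 5 (move_left): buffer="csskfzsru" (len 9), cursors c1@2 c2@2 c3@6, authorship .12...3..

Answer: 2 2 6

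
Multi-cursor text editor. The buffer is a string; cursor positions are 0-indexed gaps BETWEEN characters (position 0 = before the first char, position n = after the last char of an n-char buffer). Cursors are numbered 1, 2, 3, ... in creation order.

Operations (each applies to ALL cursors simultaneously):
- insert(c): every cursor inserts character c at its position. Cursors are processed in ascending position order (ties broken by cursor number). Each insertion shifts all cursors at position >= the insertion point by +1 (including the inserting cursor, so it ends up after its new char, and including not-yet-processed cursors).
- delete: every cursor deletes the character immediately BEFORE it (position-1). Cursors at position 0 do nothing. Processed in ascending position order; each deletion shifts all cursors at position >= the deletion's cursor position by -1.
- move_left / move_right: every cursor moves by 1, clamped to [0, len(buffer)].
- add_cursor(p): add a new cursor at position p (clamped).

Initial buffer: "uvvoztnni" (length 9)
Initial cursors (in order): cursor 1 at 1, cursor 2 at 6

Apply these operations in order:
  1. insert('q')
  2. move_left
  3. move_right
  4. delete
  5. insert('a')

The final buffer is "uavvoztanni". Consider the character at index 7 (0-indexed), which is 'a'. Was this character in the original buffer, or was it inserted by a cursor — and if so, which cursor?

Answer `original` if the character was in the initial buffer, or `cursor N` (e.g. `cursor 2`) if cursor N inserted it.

After op 1 (insert('q')): buffer="uqvvoztqnni" (len 11), cursors c1@2 c2@8, authorship .1.....2...
After op 2 (move_left): buffer="uqvvoztqnni" (len 11), cursors c1@1 c2@7, authorship .1.....2...
After op 3 (move_right): buffer="uqvvoztqnni" (len 11), cursors c1@2 c2@8, authorship .1.....2...
After op 4 (delete): buffer="uvvoztnni" (len 9), cursors c1@1 c2@6, authorship .........
After op 5 (insert('a')): buffer="uavvoztanni" (len 11), cursors c1@2 c2@8, authorship .1.....2...
Authorship (.=original, N=cursor N): . 1 . . . . . 2 . . .
Index 7: author = 2

Answer: cursor 2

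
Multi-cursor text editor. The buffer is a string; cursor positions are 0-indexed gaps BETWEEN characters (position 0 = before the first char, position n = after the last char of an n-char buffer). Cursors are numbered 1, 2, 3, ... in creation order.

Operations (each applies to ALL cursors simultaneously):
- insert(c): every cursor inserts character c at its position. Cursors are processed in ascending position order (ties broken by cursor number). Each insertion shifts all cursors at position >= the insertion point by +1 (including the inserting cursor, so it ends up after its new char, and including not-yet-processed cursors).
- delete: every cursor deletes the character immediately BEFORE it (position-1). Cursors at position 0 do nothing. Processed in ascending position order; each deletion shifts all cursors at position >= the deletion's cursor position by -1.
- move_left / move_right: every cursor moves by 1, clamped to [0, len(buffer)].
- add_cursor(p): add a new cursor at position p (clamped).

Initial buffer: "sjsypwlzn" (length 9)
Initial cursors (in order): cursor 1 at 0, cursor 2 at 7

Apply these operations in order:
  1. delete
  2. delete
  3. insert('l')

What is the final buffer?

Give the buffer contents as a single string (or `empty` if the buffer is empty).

Answer: lsjsyplzn

Derivation:
After op 1 (delete): buffer="sjsypwzn" (len 8), cursors c1@0 c2@6, authorship ........
After op 2 (delete): buffer="sjsypzn" (len 7), cursors c1@0 c2@5, authorship .......
After op 3 (insert('l')): buffer="lsjsyplzn" (len 9), cursors c1@1 c2@7, authorship 1.....2..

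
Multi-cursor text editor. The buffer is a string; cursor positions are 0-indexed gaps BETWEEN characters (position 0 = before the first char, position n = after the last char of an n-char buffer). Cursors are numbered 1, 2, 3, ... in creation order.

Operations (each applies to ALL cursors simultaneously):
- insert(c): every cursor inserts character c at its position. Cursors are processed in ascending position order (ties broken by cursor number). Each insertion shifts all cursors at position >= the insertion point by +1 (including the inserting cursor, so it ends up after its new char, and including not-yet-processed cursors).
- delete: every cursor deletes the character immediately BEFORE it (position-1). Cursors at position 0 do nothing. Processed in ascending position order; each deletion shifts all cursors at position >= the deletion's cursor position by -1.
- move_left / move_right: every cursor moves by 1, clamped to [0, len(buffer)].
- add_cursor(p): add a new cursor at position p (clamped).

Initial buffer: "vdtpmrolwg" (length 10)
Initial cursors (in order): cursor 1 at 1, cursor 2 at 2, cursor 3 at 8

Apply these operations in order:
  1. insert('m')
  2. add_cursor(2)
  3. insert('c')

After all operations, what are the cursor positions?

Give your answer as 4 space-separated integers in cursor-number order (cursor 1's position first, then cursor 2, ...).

After op 1 (insert('m')): buffer="vmdmtpmrolmwg" (len 13), cursors c1@2 c2@4 c3@11, authorship .1.2......3..
After op 2 (add_cursor(2)): buffer="vmdmtpmrolmwg" (len 13), cursors c1@2 c4@2 c2@4 c3@11, authorship .1.2......3..
After op 3 (insert('c')): buffer="vmccdmctpmrolmcwg" (len 17), cursors c1@4 c4@4 c2@7 c3@15, authorship .114.22......33..

Answer: 4 7 15 4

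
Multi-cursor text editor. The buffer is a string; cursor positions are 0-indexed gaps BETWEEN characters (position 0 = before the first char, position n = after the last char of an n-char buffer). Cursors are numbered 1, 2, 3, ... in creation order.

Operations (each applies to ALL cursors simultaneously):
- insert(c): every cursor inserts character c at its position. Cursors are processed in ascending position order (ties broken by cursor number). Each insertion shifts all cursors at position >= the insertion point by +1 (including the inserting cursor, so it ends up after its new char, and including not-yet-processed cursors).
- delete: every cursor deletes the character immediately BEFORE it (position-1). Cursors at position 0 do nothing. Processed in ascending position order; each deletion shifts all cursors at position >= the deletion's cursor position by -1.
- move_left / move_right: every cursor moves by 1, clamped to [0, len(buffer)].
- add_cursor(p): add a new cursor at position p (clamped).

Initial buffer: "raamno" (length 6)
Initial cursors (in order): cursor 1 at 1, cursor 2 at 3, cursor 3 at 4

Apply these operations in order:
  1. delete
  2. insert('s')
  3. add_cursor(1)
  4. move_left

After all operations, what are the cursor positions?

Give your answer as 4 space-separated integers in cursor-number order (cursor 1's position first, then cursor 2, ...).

Answer: 0 3 3 0

Derivation:
After op 1 (delete): buffer="ano" (len 3), cursors c1@0 c2@1 c3@1, authorship ...
After op 2 (insert('s')): buffer="sassno" (len 6), cursors c1@1 c2@4 c3@4, authorship 1.23..
After op 3 (add_cursor(1)): buffer="sassno" (len 6), cursors c1@1 c4@1 c2@4 c3@4, authorship 1.23..
After op 4 (move_left): buffer="sassno" (len 6), cursors c1@0 c4@0 c2@3 c3@3, authorship 1.23..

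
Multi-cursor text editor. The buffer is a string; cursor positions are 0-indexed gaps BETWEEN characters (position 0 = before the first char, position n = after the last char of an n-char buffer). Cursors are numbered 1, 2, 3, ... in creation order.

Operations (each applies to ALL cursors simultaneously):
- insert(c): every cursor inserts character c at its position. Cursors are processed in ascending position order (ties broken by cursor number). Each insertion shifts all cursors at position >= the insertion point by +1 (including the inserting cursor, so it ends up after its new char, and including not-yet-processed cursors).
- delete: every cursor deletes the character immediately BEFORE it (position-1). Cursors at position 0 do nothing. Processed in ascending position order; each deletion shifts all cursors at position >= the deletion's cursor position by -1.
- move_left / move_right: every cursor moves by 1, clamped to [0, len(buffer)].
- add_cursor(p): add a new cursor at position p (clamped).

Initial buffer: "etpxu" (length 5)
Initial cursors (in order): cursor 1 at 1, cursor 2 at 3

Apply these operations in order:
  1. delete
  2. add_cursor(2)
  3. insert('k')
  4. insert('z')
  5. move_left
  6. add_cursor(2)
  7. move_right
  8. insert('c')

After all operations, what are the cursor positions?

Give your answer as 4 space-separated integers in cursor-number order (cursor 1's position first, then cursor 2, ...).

After op 1 (delete): buffer="txu" (len 3), cursors c1@0 c2@1, authorship ...
After op 2 (add_cursor(2)): buffer="txu" (len 3), cursors c1@0 c2@1 c3@2, authorship ...
After op 3 (insert('k')): buffer="ktkxku" (len 6), cursors c1@1 c2@3 c3@5, authorship 1.2.3.
After op 4 (insert('z')): buffer="kztkzxkzu" (len 9), cursors c1@2 c2@5 c3@8, authorship 11.22.33.
After op 5 (move_left): buffer="kztkzxkzu" (len 9), cursors c1@1 c2@4 c3@7, authorship 11.22.33.
After op 6 (add_cursor(2)): buffer="kztkzxkzu" (len 9), cursors c1@1 c4@2 c2@4 c3@7, authorship 11.22.33.
After op 7 (move_right): buffer="kztkzxkzu" (len 9), cursors c1@2 c4@3 c2@5 c3@8, authorship 11.22.33.
After op 8 (insert('c')): buffer="kzctckzcxkzcu" (len 13), cursors c1@3 c4@5 c2@8 c3@12, authorship 111.4222.333.

Answer: 3 8 12 5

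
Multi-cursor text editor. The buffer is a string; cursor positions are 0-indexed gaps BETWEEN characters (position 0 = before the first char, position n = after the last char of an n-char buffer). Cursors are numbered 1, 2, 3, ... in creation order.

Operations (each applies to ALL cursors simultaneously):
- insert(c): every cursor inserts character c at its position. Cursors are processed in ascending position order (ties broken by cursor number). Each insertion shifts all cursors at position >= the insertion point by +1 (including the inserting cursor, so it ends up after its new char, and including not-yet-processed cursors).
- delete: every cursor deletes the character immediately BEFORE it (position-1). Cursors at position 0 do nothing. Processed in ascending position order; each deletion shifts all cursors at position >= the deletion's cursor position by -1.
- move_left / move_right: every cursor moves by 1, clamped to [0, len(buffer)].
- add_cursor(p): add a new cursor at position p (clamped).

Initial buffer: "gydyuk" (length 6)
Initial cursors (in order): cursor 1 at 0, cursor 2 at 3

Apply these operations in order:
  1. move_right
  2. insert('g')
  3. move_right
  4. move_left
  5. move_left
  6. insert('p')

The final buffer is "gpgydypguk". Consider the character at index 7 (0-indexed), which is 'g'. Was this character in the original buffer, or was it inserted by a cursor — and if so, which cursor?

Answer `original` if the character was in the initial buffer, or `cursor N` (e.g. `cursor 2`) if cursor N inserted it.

Answer: cursor 2

Derivation:
After op 1 (move_right): buffer="gydyuk" (len 6), cursors c1@1 c2@4, authorship ......
After op 2 (insert('g')): buffer="ggydyguk" (len 8), cursors c1@2 c2@6, authorship .1...2..
After op 3 (move_right): buffer="ggydyguk" (len 8), cursors c1@3 c2@7, authorship .1...2..
After op 4 (move_left): buffer="ggydyguk" (len 8), cursors c1@2 c2@6, authorship .1...2..
After op 5 (move_left): buffer="ggydyguk" (len 8), cursors c1@1 c2@5, authorship .1...2..
After op 6 (insert('p')): buffer="gpgydypguk" (len 10), cursors c1@2 c2@7, authorship .11...22..
Authorship (.=original, N=cursor N): . 1 1 . . . 2 2 . .
Index 7: author = 2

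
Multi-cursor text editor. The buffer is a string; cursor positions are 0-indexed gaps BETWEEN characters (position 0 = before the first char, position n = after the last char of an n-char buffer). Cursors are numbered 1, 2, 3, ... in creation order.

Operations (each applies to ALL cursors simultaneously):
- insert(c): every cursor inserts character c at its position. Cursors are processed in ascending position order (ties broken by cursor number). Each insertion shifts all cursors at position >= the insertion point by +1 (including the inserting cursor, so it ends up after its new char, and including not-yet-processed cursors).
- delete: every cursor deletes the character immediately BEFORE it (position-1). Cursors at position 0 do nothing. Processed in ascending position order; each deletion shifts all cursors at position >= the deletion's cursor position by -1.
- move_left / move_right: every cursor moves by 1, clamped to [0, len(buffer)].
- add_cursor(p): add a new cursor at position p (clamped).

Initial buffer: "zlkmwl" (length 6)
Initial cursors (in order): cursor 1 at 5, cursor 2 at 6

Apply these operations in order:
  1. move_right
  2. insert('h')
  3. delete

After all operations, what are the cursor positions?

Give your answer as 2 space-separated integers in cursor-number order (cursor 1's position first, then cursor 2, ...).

Answer: 6 6

Derivation:
After op 1 (move_right): buffer="zlkmwl" (len 6), cursors c1@6 c2@6, authorship ......
After op 2 (insert('h')): buffer="zlkmwlhh" (len 8), cursors c1@8 c2@8, authorship ......12
After op 3 (delete): buffer="zlkmwl" (len 6), cursors c1@6 c2@6, authorship ......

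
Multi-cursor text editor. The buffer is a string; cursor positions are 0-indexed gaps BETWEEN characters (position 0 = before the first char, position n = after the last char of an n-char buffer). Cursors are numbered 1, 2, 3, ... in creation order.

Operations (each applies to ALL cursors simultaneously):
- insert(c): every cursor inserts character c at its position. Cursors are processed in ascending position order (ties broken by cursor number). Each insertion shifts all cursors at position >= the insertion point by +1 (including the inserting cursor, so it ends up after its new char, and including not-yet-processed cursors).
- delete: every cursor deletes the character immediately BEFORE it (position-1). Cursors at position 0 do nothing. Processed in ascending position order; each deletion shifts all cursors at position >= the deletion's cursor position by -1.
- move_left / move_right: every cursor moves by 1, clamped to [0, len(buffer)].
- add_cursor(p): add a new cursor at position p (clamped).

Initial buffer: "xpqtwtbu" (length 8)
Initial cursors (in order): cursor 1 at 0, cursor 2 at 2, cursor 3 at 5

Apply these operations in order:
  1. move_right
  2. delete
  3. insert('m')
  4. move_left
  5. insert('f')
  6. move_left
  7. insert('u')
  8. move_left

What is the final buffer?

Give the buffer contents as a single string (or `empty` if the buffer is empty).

Answer: ufmpufmtwufmbu

Derivation:
After op 1 (move_right): buffer="xpqtwtbu" (len 8), cursors c1@1 c2@3 c3@6, authorship ........
After op 2 (delete): buffer="ptwbu" (len 5), cursors c1@0 c2@1 c3@3, authorship .....
After op 3 (insert('m')): buffer="mpmtwmbu" (len 8), cursors c1@1 c2@3 c3@6, authorship 1.2..3..
After op 4 (move_left): buffer="mpmtwmbu" (len 8), cursors c1@0 c2@2 c3@5, authorship 1.2..3..
After op 5 (insert('f')): buffer="fmpfmtwfmbu" (len 11), cursors c1@1 c2@4 c3@8, authorship 11.22..33..
After op 6 (move_left): buffer="fmpfmtwfmbu" (len 11), cursors c1@0 c2@3 c3@7, authorship 11.22..33..
After op 7 (insert('u')): buffer="ufmpufmtwufmbu" (len 14), cursors c1@1 c2@5 c3@10, authorship 111.222..333..
After op 8 (move_left): buffer="ufmpufmtwufmbu" (len 14), cursors c1@0 c2@4 c3@9, authorship 111.222..333..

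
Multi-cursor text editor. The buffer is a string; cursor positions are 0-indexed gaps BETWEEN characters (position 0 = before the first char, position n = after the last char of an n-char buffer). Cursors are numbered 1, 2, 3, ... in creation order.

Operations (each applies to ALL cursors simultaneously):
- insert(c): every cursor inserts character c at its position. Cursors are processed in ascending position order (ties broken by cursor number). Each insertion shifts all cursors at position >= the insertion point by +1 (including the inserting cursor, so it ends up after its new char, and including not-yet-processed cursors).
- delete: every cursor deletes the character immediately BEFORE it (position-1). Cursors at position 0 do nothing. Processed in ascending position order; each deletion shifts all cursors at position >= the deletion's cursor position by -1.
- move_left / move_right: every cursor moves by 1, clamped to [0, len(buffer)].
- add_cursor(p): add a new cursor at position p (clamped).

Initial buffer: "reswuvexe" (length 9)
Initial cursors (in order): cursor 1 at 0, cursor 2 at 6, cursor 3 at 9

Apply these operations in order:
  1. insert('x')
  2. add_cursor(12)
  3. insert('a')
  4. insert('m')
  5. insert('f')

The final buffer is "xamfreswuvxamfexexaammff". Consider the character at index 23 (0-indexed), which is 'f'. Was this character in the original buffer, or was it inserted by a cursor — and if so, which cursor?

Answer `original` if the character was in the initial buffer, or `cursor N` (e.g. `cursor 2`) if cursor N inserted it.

After op 1 (insert('x')): buffer="xreswuvxexex" (len 12), cursors c1@1 c2@8 c3@12, authorship 1......2...3
After op 2 (add_cursor(12)): buffer="xreswuvxexex" (len 12), cursors c1@1 c2@8 c3@12 c4@12, authorship 1......2...3
After op 3 (insert('a')): buffer="xareswuvxaexexaa" (len 16), cursors c1@2 c2@10 c3@16 c4@16, authorship 11......22...334
After op 4 (insert('m')): buffer="xamreswuvxamexexaamm" (len 20), cursors c1@3 c2@12 c3@20 c4@20, authorship 111......222...33434
After op 5 (insert('f')): buffer="xamfreswuvxamfexexaammff" (len 24), cursors c1@4 c2@14 c3@24 c4@24, authorship 1111......2222...3343434
Authorship (.=original, N=cursor N): 1 1 1 1 . . . . . . 2 2 2 2 . . . 3 3 4 3 4 3 4
Index 23: author = 4

Answer: cursor 4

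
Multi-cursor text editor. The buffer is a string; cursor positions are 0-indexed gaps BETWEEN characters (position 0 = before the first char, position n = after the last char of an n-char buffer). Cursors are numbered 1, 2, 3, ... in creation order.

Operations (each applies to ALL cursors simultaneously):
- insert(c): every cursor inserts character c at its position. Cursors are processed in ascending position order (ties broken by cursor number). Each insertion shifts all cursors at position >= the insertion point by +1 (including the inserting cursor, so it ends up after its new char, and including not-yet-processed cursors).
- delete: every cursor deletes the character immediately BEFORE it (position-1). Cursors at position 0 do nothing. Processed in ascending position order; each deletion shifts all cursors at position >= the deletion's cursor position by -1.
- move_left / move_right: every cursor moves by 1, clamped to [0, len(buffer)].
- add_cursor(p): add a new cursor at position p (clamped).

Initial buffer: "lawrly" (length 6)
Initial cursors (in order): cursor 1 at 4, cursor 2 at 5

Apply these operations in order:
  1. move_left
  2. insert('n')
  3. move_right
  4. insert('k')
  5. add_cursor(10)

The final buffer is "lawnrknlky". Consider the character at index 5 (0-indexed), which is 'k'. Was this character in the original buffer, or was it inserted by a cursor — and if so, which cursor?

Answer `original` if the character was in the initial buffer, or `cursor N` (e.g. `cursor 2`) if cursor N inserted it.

Answer: cursor 1

Derivation:
After op 1 (move_left): buffer="lawrly" (len 6), cursors c1@3 c2@4, authorship ......
After op 2 (insert('n')): buffer="lawnrnly" (len 8), cursors c1@4 c2@6, authorship ...1.2..
After op 3 (move_right): buffer="lawnrnly" (len 8), cursors c1@5 c2@7, authorship ...1.2..
After op 4 (insert('k')): buffer="lawnrknlky" (len 10), cursors c1@6 c2@9, authorship ...1.12.2.
After op 5 (add_cursor(10)): buffer="lawnrknlky" (len 10), cursors c1@6 c2@9 c3@10, authorship ...1.12.2.
Authorship (.=original, N=cursor N): . . . 1 . 1 2 . 2 .
Index 5: author = 1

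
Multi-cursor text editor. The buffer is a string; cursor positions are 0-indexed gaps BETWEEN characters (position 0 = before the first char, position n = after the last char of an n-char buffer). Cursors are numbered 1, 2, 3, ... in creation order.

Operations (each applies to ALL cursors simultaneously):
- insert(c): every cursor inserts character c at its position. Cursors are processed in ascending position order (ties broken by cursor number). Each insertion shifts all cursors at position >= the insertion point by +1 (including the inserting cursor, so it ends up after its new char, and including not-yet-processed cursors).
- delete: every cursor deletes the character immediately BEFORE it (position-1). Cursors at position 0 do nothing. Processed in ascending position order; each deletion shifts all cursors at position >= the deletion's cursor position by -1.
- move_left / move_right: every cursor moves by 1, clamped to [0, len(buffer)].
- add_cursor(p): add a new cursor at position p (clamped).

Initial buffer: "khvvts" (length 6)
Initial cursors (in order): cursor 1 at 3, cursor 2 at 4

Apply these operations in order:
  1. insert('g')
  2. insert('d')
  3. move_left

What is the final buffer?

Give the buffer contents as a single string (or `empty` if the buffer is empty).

After op 1 (insert('g')): buffer="khvgvgts" (len 8), cursors c1@4 c2@6, authorship ...1.2..
After op 2 (insert('d')): buffer="khvgdvgdts" (len 10), cursors c1@5 c2@8, authorship ...11.22..
After op 3 (move_left): buffer="khvgdvgdts" (len 10), cursors c1@4 c2@7, authorship ...11.22..

Answer: khvgdvgdts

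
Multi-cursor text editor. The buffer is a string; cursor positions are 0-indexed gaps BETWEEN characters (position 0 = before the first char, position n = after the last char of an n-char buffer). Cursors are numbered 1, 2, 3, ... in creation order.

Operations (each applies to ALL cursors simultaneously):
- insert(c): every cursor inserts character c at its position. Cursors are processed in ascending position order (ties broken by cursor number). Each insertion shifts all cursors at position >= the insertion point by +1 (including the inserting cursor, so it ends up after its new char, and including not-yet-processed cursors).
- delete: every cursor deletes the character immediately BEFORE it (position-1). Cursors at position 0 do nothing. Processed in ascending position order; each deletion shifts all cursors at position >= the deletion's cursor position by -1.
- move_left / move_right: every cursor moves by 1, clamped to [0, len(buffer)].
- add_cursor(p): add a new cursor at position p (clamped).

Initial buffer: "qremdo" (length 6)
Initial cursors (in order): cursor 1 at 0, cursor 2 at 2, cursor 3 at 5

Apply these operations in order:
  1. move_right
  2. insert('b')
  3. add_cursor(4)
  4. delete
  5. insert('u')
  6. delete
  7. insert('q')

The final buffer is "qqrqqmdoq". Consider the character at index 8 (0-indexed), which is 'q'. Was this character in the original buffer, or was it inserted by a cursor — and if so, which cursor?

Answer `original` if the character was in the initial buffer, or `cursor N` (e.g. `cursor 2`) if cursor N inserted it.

After op 1 (move_right): buffer="qremdo" (len 6), cursors c1@1 c2@3 c3@6, authorship ......
After op 2 (insert('b')): buffer="qbrebmdob" (len 9), cursors c1@2 c2@5 c3@9, authorship .1..2...3
After op 3 (add_cursor(4)): buffer="qbrebmdob" (len 9), cursors c1@2 c4@4 c2@5 c3@9, authorship .1..2...3
After op 4 (delete): buffer="qrmdo" (len 5), cursors c1@1 c2@2 c4@2 c3@5, authorship .....
After op 5 (insert('u')): buffer="quruumdou" (len 9), cursors c1@2 c2@5 c4@5 c3@9, authorship .1.24...3
After op 6 (delete): buffer="qrmdo" (len 5), cursors c1@1 c2@2 c4@2 c3@5, authorship .....
After op 7 (insert('q')): buffer="qqrqqmdoq" (len 9), cursors c1@2 c2@5 c4@5 c3@9, authorship .1.24...3
Authorship (.=original, N=cursor N): . 1 . 2 4 . . . 3
Index 8: author = 3

Answer: cursor 3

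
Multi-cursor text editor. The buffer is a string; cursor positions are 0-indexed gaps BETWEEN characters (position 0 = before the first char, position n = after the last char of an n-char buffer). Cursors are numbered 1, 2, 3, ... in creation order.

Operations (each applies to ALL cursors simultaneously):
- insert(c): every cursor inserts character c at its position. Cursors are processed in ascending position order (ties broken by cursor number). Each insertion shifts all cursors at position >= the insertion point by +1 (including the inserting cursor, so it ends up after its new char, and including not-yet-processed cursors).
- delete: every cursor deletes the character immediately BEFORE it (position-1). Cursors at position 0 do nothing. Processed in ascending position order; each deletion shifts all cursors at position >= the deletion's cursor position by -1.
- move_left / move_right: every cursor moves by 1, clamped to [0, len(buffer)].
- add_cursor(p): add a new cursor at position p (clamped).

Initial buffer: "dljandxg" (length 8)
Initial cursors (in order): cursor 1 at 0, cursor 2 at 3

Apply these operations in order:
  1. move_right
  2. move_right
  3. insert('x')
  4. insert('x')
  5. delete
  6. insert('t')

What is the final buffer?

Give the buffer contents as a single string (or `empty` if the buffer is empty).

Answer: dlxtjanxtdxg

Derivation:
After op 1 (move_right): buffer="dljandxg" (len 8), cursors c1@1 c2@4, authorship ........
After op 2 (move_right): buffer="dljandxg" (len 8), cursors c1@2 c2@5, authorship ........
After op 3 (insert('x')): buffer="dlxjanxdxg" (len 10), cursors c1@3 c2@7, authorship ..1...2...
After op 4 (insert('x')): buffer="dlxxjanxxdxg" (len 12), cursors c1@4 c2@9, authorship ..11...22...
After op 5 (delete): buffer="dlxjanxdxg" (len 10), cursors c1@3 c2@7, authorship ..1...2...
After op 6 (insert('t')): buffer="dlxtjanxtdxg" (len 12), cursors c1@4 c2@9, authorship ..11...22...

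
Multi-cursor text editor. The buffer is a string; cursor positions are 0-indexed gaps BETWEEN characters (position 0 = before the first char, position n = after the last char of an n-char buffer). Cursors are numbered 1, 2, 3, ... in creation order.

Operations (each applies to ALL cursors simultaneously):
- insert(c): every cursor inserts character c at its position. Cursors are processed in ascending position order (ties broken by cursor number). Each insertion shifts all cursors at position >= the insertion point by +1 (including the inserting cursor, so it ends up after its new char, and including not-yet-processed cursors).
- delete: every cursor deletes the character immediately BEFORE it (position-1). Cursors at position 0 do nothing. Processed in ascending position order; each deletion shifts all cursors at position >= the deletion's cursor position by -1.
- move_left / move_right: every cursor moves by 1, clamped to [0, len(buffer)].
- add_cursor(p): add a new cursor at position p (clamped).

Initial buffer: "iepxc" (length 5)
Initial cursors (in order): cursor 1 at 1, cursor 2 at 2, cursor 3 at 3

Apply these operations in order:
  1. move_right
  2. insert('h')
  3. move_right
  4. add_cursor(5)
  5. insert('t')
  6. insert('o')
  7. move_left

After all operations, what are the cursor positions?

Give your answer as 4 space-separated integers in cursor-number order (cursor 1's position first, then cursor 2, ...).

Answer: 5 11 15 8

Derivation:
After op 1 (move_right): buffer="iepxc" (len 5), cursors c1@2 c2@3 c3@4, authorship .....
After op 2 (insert('h')): buffer="iehphxhc" (len 8), cursors c1@3 c2@5 c3@7, authorship ..1.2.3.
After op 3 (move_right): buffer="iehphxhc" (len 8), cursors c1@4 c2@6 c3@8, authorship ..1.2.3.
After op 4 (add_cursor(5)): buffer="iehphxhc" (len 8), cursors c1@4 c4@5 c2@6 c3@8, authorship ..1.2.3.
After op 5 (insert('t')): buffer="iehpthtxthct" (len 12), cursors c1@5 c4@7 c2@9 c3@12, authorship ..1.124.23.3
After op 6 (insert('o')): buffer="iehptohtoxtohcto" (len 16), cursors c1@6 c4@9 c2@12 c3@16, authorship ..1.11244.223.33
After op 7 (move_left): buffer="iehptohtoxtohcto" (len 16), cursors c1@5 c4@8 c2@11 c3@15, authorship ..1.11244.223.33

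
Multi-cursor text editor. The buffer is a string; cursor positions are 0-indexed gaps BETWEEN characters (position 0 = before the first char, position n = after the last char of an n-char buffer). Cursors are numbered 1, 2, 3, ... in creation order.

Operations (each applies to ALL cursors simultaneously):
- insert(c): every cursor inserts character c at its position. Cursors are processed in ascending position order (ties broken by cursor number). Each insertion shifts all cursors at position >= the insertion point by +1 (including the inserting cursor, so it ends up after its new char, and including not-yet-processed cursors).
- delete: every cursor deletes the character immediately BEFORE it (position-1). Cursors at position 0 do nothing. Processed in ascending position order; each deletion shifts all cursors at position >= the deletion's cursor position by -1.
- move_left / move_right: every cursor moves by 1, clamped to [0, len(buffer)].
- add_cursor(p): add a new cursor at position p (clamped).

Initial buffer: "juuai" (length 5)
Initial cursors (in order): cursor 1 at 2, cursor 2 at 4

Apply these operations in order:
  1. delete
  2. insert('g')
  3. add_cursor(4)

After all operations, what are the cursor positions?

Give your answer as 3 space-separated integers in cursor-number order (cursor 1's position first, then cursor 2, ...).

Answer: 2 4 4

Derivation:
After op 1 (delete): buffer="jui" (len 3), cursors c1@1 c2@2, authorship ...
After op 2 (insert('g')): buffer="jgugi" (len 5), cursors c1@2 c2@4, authorship .1.2.
After op 3 (add_cursor(4)): buffer="jgugi" (len 5), cursors c1@2 c2@4 c3@4, authorship .1.2.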